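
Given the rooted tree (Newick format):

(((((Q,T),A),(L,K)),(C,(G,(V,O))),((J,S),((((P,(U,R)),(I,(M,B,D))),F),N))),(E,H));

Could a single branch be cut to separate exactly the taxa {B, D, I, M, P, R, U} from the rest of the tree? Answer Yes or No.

Yes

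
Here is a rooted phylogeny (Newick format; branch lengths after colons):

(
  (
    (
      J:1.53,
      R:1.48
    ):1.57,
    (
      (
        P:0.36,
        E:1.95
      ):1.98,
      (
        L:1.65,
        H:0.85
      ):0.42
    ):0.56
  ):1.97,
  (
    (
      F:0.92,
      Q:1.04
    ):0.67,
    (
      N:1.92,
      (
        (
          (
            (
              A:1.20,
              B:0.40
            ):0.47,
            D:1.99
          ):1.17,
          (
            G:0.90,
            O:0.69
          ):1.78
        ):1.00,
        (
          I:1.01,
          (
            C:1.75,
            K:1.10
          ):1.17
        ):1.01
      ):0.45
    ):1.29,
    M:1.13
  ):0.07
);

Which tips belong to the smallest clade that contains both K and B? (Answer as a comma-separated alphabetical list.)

A, B, C, D, G, I, K, O

Tracing K: it sits inside (C,K).
Tracing B: it sits inside (A,B).
The smallest clade enclosing both is ((((A,B),D),(G,O)),(I,(C,K))); the answer is its 8 terminal taxa in alphabetical order.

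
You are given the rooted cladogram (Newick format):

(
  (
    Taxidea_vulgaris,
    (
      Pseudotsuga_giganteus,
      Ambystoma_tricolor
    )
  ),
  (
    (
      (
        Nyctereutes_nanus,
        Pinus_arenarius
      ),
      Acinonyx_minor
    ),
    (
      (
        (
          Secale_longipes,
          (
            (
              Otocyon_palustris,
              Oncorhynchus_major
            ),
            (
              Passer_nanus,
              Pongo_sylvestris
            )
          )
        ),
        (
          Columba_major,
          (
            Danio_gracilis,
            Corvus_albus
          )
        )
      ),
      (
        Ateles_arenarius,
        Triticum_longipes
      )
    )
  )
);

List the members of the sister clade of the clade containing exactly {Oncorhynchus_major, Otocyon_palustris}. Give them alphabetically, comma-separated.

Passer_nanus, Pongo_sylvestris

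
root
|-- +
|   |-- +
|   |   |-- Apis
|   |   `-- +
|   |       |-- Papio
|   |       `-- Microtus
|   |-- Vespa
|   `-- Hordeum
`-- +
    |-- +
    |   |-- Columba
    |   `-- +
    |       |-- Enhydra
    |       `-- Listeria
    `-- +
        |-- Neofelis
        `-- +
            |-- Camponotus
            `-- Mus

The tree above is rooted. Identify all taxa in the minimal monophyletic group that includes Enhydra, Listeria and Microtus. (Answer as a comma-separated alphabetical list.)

Apis, Camponotus, Columba, Enhydra, Hordeum, Listeria, Microtus, Mus, Neofelis, Papio, Vespa

Tracing Enhydra: it sits inside (Enhydra,Listeria).
Tracing Listeria: it sits inside (Enhydra,Listeria).
Tracing Microtus: it sits inside (Papio,Microtus).
The smallest clade enclosing all 3 is the whole tree (their MRCA is the root), so the answer is all 11 tips in alphabetical order.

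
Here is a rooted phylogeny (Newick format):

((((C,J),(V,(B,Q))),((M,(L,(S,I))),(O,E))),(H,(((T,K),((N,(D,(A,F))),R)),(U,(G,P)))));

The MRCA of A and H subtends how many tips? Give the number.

11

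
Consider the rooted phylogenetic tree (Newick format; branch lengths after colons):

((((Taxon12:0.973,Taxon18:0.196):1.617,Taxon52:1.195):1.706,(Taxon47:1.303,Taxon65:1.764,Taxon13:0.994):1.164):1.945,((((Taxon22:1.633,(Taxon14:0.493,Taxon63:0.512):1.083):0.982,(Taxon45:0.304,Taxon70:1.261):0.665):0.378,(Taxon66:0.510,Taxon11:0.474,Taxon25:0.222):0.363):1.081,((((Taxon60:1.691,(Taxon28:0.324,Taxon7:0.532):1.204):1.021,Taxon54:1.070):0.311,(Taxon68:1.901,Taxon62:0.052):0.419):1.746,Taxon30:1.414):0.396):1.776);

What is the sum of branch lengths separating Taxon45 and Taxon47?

8.616

The path runs Taxon45 → … → MRCA → … → Taxon47; the MRCA is the root of the tree.
Branch lengths along that path: 0.304 + 0.665 + 0.378 + 1.081 + 1.776 + 1.945 + 1.164 + 1.303 = 8.616.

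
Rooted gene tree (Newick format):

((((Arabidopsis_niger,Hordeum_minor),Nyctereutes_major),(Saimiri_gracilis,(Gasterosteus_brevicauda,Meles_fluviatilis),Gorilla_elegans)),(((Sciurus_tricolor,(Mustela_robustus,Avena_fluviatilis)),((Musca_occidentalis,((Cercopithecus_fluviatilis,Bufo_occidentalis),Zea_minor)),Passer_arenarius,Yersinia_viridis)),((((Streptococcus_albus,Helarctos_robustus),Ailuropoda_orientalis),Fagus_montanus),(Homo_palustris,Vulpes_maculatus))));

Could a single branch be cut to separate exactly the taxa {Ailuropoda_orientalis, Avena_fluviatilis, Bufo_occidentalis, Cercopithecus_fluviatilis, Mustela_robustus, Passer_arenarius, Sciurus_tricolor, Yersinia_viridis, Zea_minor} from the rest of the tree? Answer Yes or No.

The MRCA of the listed taxa subtends (((Sciurus_tricolor,(Mustela_robustus,Avena_fluviatilis)),((Musca_occidentalis,((Cercopithecus_fluviatilis,Bufo_occidentalis),Zea_minor)),Passer_arenarius,Yersinia_viridis)),((((Streptococcus_albus,Helarctos_robustus),Ailuropoda_orientalis),Fagus_montanus),(Homo_palustris,Vulpes_maculatus))).
That clade also contains Fagus_montanus, Helarctos_robustus, Homo_palustris, Musca_occidentalis, Streptococcus_albus, Vulpes_maculatus, which are not in the proposed group, so the group is not monophyletic.

No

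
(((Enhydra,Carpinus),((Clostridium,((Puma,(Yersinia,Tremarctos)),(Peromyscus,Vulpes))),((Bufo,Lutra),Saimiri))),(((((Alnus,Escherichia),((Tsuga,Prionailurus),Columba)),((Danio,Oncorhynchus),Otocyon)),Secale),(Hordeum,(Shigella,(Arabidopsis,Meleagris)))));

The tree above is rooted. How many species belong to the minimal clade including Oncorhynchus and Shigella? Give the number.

13

The MRCA of Oncorhynchus and Shigella is the node subtending (((((Alnus,Escherichia),((Tsuga,Prionailurus),Columba)),((Danio,Oncorhynchus),Otocyon)),Secale),(Hordeum,(Shigella,(Arabidopsis,Meleagris)))).
That clade contains 13 terminal taxa: Alnus, Arabidopsis, Columba, Danio, Escherichia, Hordeum, Meleagris, Oncorhynchus, Otocyon, Prionailurus, Secale, Shigella, Tsuga.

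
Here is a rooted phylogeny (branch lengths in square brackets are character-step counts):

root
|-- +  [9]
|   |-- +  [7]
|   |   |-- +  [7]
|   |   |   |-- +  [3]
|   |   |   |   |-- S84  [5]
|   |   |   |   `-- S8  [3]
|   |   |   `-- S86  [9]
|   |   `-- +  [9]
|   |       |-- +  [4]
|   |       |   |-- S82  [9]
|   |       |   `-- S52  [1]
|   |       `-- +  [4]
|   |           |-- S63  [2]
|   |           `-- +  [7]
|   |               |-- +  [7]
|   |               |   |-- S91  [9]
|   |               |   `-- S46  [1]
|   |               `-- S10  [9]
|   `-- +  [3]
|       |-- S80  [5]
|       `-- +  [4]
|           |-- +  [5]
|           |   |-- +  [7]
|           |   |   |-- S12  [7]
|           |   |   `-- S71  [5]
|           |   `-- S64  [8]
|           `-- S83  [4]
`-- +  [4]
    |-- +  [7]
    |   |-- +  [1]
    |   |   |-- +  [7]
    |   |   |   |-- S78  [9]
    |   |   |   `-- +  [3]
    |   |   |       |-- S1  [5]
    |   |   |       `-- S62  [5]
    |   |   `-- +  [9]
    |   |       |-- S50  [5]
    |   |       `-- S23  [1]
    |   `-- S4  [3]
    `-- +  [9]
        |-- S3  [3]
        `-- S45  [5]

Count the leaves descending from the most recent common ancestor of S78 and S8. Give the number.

22

The MRCA of S78 and S8 is the root, so the clade is the entire tree.
That clade contains 22 terminal taxa: S1, S10, S12, S23, S3, S4, S45, S46, S50, S52, S62, S63, S64, S71, S78, S8, S80, S82, S83, S84, S86, S91.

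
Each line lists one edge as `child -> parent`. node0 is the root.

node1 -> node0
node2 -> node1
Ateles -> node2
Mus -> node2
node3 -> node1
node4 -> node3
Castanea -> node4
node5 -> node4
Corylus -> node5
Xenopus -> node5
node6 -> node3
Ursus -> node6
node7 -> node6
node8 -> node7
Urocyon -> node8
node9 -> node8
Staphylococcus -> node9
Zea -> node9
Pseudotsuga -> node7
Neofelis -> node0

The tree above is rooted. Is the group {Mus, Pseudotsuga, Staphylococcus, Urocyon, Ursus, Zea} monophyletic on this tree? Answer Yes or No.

No

The MRCA of the listed taxa subtends ((Ateles,Mus),((Castanea,(Corylus,Xenopus)),(Ursus,((Urocyon,(Staphylococcus,Zea)),Pseudotsuga)))).
That clade also contains Ateles, Castanea, Corylus, Xenopus, which are not in the proposed group, so the group is not monophyletic.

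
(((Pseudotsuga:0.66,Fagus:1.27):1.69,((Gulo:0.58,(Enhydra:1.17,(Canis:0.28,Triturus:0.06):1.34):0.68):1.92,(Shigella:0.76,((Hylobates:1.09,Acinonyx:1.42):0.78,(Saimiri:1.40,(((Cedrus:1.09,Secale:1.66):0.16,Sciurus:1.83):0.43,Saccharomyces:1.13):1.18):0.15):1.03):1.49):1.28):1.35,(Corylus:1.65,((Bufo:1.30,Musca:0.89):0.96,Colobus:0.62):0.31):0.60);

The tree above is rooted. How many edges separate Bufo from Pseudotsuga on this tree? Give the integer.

7

The MRCA of Bufo and Pseudotsuga is the root of the tree.
From Bufo up to that node: 4 branches. From Pseudotsuga up to the same node: 3 branches. Total: 4 + 3 = 7.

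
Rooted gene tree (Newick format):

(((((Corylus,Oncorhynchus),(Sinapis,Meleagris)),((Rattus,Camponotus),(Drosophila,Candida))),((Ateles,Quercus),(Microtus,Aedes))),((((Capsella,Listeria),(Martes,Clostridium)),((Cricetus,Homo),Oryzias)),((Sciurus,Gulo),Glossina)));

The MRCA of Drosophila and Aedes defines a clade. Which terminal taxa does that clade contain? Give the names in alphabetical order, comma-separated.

Tracing Drosophila: it sits inside (Drosophila,Candida).
Tracing Aedes: it sits inside (Microtus,Aedes).
The smallest clade enclosing both is ((((Corylus,Oncorhynchus),(Sinapis,Meleagris)),((Rattus,Camponotus),(Drosophila,Candida))),((Ateles,Quercus),(Microtus,Aedes))); the answer is its 12 terminal taxa in alphabetical order.

Aedes, Ateles, Camponotus, Candida, Corylus, Drosophila, Meleagris, Microtus, Oncorhynchus, Quercus, Rattus, Sinapis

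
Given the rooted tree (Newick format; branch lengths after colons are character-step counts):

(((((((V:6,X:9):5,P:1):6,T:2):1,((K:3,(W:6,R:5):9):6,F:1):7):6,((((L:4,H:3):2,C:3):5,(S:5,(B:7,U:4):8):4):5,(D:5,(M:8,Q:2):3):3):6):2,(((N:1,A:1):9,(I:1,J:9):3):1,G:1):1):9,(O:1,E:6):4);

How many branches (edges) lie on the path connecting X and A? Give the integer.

10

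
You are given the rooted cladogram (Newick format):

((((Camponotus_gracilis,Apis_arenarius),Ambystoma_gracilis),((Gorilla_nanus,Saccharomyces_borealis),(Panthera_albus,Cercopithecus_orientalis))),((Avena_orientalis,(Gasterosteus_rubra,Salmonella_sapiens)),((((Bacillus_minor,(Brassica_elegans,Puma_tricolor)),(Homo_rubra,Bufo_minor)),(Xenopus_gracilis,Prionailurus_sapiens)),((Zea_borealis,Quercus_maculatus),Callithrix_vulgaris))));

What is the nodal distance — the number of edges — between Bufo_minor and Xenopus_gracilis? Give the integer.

The MRCA of Bufo_minor and Xenopus_gracilis is the node subtending (((Bacillus_minor,(Brassica_elegans,Puma_tricolor)),(Homo_rubra,Bufo_minor)),(Xenopus_gracilis,Prionailurus_sapiens)).
From Bufo_minor up to that node: 3 branches. From Xenopus_gracilis up to the same node: 2 branches. Total: 3 + 2 = 5.

5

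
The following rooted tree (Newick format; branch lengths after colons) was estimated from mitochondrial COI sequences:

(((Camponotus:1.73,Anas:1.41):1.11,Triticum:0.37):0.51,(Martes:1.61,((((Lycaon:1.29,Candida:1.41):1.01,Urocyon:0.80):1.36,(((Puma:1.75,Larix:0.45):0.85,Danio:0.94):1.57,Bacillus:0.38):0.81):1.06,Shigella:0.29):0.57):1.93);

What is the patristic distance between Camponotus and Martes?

6.89

The path runs Camponotus → … → MRCA → … → Martes; the MRCA is the root of the tree.
Branch lengths along that path: 1.73 + 1.11 + 0.51 + 1.93 + 1.61 = 6.89.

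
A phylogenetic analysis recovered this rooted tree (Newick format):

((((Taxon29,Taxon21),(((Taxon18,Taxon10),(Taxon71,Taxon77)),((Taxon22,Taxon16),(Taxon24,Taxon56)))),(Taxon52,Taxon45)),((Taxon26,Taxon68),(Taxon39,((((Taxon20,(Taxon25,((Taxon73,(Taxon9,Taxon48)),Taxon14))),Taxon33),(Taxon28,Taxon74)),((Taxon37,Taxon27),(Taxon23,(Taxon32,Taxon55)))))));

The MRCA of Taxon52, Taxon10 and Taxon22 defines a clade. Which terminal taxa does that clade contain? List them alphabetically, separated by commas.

Tracing Taxon52: it sits inside (Taxon52,Taxon45).
Tracing Taxon10: it sits inside (Taxon18,Taxon10).
Tracing Taxon22: it sits inside (Taxon22,Taxon16).
The smallest clade enclosing all 3 is (((Taxon29,Taxon21),(((Taxon18,Taxon10),(Taxon71,Taxon77)),((Taxon22,Taxon16),(Taxon24,Taxon56)))),(Taxon52,Taxon45)); the answer is its 12 terminal taxa in alphabetical order.

Taxon10, Taxon16, Taxon18, Taxon21, Taxon22, Taxon24, Taxon29, Taxon45, Taxon52, Taxon56, Taxon71, Taxon77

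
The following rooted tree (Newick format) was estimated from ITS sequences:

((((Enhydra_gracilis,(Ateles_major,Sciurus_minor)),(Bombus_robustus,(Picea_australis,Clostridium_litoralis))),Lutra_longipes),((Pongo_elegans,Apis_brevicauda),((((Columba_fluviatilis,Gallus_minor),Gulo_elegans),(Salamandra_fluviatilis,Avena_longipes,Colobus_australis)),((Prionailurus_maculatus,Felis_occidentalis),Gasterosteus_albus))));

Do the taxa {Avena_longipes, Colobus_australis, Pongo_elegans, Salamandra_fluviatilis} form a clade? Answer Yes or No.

The MRCA of the listed taxa subtends ((Pongo_elegans,Apis_brevicauda),((((Columba_fluviatilis,Gallus_minor),Gulo_elegans),(Salamandra_fluviatilis,Avena_longipes,Colobus_australis)),((Prionailurus_maculatus,Felis_occidentalis),Gasterosteus_albus))).
That clade also contains Apis_brevicauda, Columba_fluviatilis, Felis_occidentalis, Gallus_minor, Gasterosteus_albus, Gulo_elegans, Prionailurus_maculatus, which are not in the proposed group, so the group is not monophyletic.

No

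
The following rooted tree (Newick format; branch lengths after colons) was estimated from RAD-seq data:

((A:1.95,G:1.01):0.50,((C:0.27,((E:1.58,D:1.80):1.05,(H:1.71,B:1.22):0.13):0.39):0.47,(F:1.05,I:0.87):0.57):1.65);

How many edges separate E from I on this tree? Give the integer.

6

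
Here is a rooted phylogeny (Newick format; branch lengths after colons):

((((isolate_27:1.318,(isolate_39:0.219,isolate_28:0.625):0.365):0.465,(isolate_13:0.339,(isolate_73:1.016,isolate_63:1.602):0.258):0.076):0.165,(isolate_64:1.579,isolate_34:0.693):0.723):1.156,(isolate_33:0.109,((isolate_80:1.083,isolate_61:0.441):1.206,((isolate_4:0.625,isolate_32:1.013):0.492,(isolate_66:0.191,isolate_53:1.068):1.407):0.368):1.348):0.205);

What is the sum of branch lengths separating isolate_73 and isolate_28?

The path runs isolate_73 → … → MRCA → … → isolate_28; the MRCA is the node subtending ((isolate_27,(isolate_39,isolate_28)),(isolate_13,(isolate_73,isolate_63))).
Branch lengths along that path: 1.016 + 0.258 + 0.076 + 0.465 + 0.365 + 0.625 = 2.805.

2.805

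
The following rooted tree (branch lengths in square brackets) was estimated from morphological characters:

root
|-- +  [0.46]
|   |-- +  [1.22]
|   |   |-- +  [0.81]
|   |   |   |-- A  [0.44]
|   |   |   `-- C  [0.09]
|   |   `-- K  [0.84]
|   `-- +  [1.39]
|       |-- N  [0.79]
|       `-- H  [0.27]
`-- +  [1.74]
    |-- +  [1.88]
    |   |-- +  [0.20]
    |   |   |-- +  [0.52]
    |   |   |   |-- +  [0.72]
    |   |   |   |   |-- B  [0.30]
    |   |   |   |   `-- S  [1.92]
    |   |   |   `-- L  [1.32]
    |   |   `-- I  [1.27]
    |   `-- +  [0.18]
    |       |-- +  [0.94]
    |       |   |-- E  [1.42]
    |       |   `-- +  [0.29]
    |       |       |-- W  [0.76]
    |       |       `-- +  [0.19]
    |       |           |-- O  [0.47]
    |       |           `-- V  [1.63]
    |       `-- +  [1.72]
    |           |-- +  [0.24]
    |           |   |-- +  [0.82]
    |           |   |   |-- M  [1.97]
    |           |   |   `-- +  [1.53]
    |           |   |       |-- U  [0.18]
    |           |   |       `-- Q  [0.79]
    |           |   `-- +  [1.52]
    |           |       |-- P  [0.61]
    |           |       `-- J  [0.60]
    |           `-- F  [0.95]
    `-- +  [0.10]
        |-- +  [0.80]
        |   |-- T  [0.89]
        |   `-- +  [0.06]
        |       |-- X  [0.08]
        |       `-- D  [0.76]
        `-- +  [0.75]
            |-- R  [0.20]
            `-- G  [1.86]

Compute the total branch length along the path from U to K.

10.81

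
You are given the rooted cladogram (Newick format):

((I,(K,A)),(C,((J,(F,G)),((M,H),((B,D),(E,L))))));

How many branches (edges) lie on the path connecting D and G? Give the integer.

7

The MRCA of D and G is the node subtending ((J,(F,G)),((M,H),((B,D),(E,L)))).
From D up to that node: 4 branches. From G up to the same node: 3 branches. Total: 4 + 3 = 7.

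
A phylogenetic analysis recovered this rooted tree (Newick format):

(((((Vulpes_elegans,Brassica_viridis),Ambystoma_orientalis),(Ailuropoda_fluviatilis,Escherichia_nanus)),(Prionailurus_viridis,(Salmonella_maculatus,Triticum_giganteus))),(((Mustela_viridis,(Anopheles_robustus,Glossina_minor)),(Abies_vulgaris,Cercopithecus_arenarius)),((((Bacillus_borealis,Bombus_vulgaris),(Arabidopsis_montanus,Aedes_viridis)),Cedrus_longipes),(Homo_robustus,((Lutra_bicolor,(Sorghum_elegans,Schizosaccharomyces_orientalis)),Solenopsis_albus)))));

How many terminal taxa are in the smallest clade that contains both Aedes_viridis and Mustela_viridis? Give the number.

15

The MRCA of Aedes_viridis and Mustela_viridis is the node subtending (((Mustela_viridis,(Anopheles_robustus,Glossina_minor)),(Abies_vulgaris,Cercopithecus_arenarius)),((((Bacillus_borealis,Bombus_vulgaris),(Arabidopsis_montanus,Aedes_viridis)),Cedrus_longipes),(Homo_robustus,((Lutra_bicolor,(Sorghum_elegans,Schizosaccharomyces_orientalis)),Solenopsis_albus)))).
That clade contains 15 terminal taxa: Abies_vulgaris, Aedes_viridis, Anopheles_robustus, Arabidopsis_montanus, Bacillus_borealis, Bombus_vulgaris, Cedrus_longipes, Cercopithecus_arenarius, Glossina_minor, Homo_robustus, Lutra_bicolor, Mustela_viridis, Schizosaccharomyces_orientalis, Solenopsis_albus, Sorghum_elegans.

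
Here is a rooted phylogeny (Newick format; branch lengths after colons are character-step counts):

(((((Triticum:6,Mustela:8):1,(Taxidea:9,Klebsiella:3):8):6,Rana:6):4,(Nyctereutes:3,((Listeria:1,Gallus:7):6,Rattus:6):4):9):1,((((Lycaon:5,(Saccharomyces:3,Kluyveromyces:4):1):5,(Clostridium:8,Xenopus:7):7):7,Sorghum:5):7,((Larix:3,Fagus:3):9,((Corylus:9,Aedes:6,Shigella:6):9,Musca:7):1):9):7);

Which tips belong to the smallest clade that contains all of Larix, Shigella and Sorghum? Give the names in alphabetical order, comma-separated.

Aedes, Clostridium, Corylus, Fagus, Kluyveromyces, Larix, Lycaon, Musca, Saccharomyces, Shigella, Sorghum, Xenopus

Tracing Larix: it sits inside (Larix,Fagus).
Tracing Shigella: it sits inside (Corylus,Aedes,Shigella).
Tracing Sorghum: it sits inside (((Lycaon,(Saccharomyces,Kluyveromyces)),(Clostridium,Xenopus)),Sorghum).
The smallest clade enclosing all 3 is ((((Lycaon,(Saccharomyces,Kluyveromyces)),(Clostridium,Xenopus)),Sorghum),((Larix,Fagus),((Corylus,Aedes,Shigella),Musca))); the answer is its 12 terminal taxa in alphabetical order.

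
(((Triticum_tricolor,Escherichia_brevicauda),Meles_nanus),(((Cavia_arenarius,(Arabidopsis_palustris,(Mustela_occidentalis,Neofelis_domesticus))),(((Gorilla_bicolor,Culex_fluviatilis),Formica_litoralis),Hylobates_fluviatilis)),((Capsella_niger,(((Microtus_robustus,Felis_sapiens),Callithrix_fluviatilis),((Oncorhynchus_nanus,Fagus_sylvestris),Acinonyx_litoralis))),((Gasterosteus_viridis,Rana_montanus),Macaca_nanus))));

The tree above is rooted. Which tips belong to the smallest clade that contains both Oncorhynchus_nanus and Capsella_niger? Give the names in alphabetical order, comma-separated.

Tracing Oncorhynchus_nanus: it sits inside (Oncorhynchus_nanus,Fagus_sylvestris).
Tracing Capsella_niger: it sits inside (Capsella_niger,(((Microtus_robustus,Felis_sapiens),Callithrix_fluviatilis),((Oncorhynchus_nanus,Fagus_sylvestris),Acinonyx_litoralis))).
The smallest clade enclosing both is (Capsella_niger,(((Microtus_robustus,Felis_sapiens),Callithrix_fluviatilis),((Oncorhynchus_nanus,Fagus_sylvestris),Acinonyx_litoralis))); the answer is its 7 terminal taxa in alphabetical order.

Acinonyx_litoralis, Callithrix_fluviatilis, Capsella_niger, Fagus_sylvestris, Felis_sapiens, Microtus_robustus, Oncorhynchus_nanus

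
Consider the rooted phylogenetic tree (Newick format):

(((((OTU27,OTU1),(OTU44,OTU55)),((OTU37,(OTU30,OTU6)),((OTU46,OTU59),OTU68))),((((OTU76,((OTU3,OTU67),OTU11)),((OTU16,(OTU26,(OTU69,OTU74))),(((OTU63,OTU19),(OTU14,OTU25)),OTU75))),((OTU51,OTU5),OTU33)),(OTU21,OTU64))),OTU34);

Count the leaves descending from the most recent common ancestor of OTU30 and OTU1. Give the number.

The MRCA of OTU30 and OTU1 is the node subtending (((OTU27,OTU1),(OTU44,OTU55)),((OTU37,(OTU30,OTU6)),((OTU46,OTU59),OTU68))).
That clade contains 10 terminal taxa: OTU1, OTU27, OTU30, OTU37, OTU44, OTU46, OTU55, OTU59, OTU6, OTU68.

10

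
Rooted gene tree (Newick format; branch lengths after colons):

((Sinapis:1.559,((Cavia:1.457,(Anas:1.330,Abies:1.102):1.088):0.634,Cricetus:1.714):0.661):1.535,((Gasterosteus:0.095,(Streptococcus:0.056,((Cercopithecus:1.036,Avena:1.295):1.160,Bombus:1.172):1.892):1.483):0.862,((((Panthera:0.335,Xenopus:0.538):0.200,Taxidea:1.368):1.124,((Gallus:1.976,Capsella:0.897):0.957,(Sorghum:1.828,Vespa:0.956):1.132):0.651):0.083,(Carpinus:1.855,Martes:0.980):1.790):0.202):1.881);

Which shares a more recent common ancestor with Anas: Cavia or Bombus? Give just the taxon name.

The MRCA of Anas and Cavia subtends (Cavia,(Anas,Abies)) (3 taxa).
The MRCA of Anas and Bombus is the root, subtending the entire tree (19 taxa).
The first is nested inside the second, so Anas shares a more recent common ancestor with Cavia.

Cavia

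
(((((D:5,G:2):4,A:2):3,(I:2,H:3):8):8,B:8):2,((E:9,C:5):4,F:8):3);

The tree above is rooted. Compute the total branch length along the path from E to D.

38

The path runs E → … → MRCA → … → D; the MRCA is the root of the tree.
Branch lengths along that path: 9 + 4 + 3 + 2 + 8 + 3 + 4 + 5 = 38.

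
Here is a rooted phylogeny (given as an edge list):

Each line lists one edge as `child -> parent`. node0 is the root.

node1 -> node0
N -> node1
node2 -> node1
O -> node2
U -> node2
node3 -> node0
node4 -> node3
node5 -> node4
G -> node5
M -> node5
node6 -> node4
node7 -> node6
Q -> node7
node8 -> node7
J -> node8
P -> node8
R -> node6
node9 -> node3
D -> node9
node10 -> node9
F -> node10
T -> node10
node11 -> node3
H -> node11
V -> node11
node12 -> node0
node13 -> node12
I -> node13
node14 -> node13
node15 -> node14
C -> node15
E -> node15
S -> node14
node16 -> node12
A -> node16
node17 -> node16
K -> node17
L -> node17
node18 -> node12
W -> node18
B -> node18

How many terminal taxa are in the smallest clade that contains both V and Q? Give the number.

The MRCA of V and Q is the node subtending (((G,M),((Q,(J,P)),R)),(D,(F,T)),(H,V)).
That clade contains 11 terminal taxa: D, F, G, H, J, M, P, Q, R, T, V.

11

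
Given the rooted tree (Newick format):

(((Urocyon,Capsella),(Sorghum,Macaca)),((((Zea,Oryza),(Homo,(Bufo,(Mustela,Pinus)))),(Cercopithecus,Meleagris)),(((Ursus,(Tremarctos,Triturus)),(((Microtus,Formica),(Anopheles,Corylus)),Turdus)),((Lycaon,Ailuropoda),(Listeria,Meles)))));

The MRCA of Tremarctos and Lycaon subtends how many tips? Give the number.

12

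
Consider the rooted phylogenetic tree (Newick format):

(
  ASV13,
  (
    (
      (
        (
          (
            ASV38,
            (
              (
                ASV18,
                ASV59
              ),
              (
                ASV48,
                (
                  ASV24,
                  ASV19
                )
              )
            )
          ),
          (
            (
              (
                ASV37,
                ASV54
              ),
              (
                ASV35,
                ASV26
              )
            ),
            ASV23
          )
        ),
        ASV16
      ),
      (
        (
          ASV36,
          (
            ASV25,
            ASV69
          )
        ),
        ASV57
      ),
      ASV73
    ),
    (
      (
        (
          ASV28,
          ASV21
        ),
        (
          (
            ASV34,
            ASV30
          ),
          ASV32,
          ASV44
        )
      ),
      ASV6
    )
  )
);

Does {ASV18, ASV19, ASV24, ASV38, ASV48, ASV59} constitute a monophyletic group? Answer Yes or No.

The most recent common ancestor of these taxa subtends (ASV38,((ASV18,ASV59),(ASV48,(ASV24,ASV19)))).
That clade has exactly 6 tips — every listed taxon and nothing else — so the group is monophyletic.

Yes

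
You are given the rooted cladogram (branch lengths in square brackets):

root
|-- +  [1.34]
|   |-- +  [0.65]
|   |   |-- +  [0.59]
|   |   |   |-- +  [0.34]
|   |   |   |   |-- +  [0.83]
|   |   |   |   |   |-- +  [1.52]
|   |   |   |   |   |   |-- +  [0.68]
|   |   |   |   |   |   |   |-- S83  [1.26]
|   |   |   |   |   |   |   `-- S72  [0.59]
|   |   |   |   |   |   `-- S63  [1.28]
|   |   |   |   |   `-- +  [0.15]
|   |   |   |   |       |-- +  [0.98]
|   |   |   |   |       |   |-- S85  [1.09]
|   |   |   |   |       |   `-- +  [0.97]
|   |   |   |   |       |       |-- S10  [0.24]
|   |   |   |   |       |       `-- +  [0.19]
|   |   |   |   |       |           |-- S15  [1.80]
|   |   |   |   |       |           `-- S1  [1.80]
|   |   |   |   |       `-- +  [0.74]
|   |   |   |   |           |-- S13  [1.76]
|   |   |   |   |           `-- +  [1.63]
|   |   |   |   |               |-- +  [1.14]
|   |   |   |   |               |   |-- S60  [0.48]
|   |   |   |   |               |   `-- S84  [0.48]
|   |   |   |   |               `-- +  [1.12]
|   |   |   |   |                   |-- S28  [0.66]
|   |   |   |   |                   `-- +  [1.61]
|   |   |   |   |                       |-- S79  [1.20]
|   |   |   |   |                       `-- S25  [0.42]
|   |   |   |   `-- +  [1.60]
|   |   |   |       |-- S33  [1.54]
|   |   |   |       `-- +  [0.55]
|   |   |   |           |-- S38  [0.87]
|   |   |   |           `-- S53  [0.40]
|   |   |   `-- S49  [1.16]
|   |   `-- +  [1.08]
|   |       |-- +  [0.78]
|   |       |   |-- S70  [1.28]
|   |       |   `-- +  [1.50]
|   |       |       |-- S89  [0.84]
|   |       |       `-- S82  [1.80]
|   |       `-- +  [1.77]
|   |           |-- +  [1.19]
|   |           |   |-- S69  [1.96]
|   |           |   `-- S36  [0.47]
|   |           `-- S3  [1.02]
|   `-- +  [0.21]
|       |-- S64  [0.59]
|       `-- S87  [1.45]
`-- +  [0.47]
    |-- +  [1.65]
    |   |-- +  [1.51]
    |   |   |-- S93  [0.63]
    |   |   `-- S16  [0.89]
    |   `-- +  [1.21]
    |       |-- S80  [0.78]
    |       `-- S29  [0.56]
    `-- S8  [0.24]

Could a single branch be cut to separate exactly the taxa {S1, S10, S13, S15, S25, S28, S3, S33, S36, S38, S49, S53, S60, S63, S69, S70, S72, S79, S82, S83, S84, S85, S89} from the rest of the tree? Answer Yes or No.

Yes

The most recent common ancestor of these taxa subtends ((((((S83,S72),S63),((S85,(S10,(S15,S1))),(S13,((S60,S84),(S28,(S79,S25)))))),(S33,(S38,S53))),S49),((S70,(S89,S82)),((S69,S36),S3))).
That clade has exactly 23 tips — every listed taxon and nothing else — so the group is monophyletic.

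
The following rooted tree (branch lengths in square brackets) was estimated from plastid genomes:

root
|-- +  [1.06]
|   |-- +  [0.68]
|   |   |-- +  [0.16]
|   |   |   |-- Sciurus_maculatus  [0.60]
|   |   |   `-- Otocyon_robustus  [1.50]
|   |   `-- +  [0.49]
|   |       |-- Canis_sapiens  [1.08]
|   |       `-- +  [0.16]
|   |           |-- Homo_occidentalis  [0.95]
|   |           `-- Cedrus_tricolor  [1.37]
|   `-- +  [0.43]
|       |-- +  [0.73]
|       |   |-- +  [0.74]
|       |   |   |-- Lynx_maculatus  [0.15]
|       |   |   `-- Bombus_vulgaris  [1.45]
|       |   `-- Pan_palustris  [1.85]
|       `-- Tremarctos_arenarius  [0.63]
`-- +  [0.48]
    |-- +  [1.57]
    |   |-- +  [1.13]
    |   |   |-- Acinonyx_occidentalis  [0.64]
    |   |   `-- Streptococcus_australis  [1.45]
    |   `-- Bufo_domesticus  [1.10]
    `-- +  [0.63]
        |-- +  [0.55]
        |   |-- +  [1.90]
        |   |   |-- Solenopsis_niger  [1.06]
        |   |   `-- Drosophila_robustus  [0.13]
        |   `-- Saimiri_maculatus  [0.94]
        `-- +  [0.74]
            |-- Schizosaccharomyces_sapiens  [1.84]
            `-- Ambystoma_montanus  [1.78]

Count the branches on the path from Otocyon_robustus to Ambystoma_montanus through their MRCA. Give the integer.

The MRCA of Otocyon_robustus and Ambystoma_montanus is the root of the tree.
From Otocyon_robustus up to that node: 4 branches. From Ambystoma_montanus up to the same node: 4 branches. Total: 4 + 4 = 8.

8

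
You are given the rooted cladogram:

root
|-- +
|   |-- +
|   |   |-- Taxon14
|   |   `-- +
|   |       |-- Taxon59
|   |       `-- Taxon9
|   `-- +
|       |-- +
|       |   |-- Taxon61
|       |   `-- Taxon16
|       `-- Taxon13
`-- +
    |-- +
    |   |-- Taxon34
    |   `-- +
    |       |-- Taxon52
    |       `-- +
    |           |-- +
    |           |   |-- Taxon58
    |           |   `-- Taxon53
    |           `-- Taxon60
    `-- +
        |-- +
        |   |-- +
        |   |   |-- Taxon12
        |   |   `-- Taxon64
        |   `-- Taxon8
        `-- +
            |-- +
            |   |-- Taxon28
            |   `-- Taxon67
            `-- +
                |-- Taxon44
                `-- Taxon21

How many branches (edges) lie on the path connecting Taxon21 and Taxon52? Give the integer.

The MRCA of Taxon21 and Taxon52 is the node subtending ((Taxon34,(Taxon52,((Taxon58,Taxon53),Taxon60))),(((Taxon12,Taxon64),Taxon8),((Taxon28,Taxon67),(Taxon44,Taxon21)))).
From Taxon21 up to that node: 4 branches. From Taxon52 up to the same node: 3 branches. Total: 4 + 3 = 7.

7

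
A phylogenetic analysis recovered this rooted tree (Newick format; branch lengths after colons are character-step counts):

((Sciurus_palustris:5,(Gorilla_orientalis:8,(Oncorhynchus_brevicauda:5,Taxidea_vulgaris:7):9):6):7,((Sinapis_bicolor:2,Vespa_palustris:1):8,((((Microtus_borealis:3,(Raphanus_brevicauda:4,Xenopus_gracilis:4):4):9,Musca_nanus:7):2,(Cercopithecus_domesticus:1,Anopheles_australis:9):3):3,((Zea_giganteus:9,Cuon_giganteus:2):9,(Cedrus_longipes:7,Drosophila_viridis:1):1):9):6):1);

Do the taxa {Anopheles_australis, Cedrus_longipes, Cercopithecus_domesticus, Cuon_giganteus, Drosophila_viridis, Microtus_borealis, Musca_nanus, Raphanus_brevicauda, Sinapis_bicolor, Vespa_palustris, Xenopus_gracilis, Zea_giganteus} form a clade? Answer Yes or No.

The most recent common ancestor of these taxa subtends ((Sinapis_bicolor,Vespa_palustris),((((Microtus_borealis,(Raphanus_brevicauda,Xenopus_gracilis)),Musca_nanus),(Cercopithecus_domesticus,Anopheles_australis)),((Zea_giganteus,Cuon_giganteus),(Cedrus_longipes,Drosophila_viridis)))).
That clade has exactly 12 tips — every listed taxon and nothing else — so the group is monophyletic.

Yes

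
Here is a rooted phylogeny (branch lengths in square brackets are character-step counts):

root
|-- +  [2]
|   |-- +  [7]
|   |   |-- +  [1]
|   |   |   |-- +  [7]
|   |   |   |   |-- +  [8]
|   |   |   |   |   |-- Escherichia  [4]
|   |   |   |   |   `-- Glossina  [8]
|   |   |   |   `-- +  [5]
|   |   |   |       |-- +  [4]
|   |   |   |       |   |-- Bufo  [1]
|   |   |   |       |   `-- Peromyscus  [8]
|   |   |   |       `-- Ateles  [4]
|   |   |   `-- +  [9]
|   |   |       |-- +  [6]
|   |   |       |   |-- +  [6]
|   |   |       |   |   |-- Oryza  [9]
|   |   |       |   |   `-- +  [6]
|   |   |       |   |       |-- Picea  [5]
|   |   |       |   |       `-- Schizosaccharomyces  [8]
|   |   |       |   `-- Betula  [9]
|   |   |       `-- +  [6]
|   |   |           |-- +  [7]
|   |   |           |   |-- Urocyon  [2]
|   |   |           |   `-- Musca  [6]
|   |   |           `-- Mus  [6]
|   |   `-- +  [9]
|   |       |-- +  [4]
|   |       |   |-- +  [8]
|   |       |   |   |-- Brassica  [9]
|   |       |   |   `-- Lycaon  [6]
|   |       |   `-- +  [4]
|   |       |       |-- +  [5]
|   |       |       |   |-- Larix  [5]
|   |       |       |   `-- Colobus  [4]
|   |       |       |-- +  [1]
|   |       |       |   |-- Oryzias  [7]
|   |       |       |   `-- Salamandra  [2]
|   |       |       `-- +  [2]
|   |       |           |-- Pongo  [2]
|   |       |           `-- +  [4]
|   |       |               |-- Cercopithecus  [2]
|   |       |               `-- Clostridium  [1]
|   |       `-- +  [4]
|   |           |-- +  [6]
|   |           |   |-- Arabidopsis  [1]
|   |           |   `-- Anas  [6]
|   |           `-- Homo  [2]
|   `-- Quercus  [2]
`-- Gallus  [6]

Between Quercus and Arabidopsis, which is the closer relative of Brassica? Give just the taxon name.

The MRCA of Brassica and Arabidopsis subtends (((Brassica,Lycaon),((Larix,Colobus),(Oryzias,Salamandra),(Pongo,(Cercopithecus,Clostridium)))),((Arabidopsis,Anas),Homo)) (12 taxa).
The MRCA of Brassica and Quercus subtends (((((Escherichia,Glossina),((Bufo,Peromyscus),Ateles)),(((Oryza,(Picea,Schizosaccharomyces)),Betula),((Urocyon,Musca),Mus))),(((Brassica,Lycaon),((Larix,Colobus),(Oryzias,Salamandra),(Pongo,(Cercopithecus,Clostridium)))),((Arabidopsis,Anas),Homo))),Quercus) (25 taxa).
The first is nested inside the second, so Brassica shares a more recent common ancestor with Arabidopsis.

Arabidopsis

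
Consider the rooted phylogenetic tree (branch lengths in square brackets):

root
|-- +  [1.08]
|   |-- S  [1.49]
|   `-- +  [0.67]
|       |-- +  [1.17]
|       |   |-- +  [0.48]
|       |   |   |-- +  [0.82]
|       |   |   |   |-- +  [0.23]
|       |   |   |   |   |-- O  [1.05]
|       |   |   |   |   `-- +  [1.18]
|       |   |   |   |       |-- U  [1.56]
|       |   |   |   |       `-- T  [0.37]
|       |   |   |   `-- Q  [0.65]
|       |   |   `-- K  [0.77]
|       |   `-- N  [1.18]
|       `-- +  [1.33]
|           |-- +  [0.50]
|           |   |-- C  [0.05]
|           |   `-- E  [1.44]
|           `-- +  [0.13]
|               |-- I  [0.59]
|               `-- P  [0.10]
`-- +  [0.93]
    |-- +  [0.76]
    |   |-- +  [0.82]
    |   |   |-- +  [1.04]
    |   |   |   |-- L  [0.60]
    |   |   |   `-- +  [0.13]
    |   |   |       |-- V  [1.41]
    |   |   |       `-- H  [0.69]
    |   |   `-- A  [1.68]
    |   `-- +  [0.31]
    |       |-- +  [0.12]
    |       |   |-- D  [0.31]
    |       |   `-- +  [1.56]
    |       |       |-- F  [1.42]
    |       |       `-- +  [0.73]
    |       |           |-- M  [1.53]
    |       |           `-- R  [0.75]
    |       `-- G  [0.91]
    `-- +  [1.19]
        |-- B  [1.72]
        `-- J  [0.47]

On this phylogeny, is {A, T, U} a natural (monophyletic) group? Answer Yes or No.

No

The MRCA of the listed taxa is the root, so the smallest clade containing them is the whole tree.
That clade also contains B, C, D, E, F, G, H, I, J, K, L, M, N, O, P, Q, R, S, V, which are not in the proposed group, so the group is not monophyletic.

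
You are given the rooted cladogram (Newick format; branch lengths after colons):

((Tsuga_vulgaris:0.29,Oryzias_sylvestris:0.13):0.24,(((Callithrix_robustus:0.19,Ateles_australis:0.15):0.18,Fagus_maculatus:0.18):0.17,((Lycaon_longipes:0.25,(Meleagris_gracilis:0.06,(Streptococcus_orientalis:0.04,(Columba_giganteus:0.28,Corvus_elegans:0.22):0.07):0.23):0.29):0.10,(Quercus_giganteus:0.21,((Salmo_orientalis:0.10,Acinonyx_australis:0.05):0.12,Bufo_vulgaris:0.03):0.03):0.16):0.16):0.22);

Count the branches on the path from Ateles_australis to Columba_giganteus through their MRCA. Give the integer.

9

The MRCA of Ateles_australis and Columba_giganteus is the node subtending (((Callithrix_robustus,Ateles_australis),Fagus_maculatus),((Lycaon_longipes,(Meleagris_gracilis,(Streptococcus_orientalis,(Columba_giganteus,Corvus_elegans)))),(Quercus_giganteus,((Salmo_orientalis,Acinonyx_australis),Bufo_vulgaris)))).
From Ateles_australis up to that node: 3 branches. From Columba_giganteus up to the same node: 6 branches. Total: 3 + 6 = 9.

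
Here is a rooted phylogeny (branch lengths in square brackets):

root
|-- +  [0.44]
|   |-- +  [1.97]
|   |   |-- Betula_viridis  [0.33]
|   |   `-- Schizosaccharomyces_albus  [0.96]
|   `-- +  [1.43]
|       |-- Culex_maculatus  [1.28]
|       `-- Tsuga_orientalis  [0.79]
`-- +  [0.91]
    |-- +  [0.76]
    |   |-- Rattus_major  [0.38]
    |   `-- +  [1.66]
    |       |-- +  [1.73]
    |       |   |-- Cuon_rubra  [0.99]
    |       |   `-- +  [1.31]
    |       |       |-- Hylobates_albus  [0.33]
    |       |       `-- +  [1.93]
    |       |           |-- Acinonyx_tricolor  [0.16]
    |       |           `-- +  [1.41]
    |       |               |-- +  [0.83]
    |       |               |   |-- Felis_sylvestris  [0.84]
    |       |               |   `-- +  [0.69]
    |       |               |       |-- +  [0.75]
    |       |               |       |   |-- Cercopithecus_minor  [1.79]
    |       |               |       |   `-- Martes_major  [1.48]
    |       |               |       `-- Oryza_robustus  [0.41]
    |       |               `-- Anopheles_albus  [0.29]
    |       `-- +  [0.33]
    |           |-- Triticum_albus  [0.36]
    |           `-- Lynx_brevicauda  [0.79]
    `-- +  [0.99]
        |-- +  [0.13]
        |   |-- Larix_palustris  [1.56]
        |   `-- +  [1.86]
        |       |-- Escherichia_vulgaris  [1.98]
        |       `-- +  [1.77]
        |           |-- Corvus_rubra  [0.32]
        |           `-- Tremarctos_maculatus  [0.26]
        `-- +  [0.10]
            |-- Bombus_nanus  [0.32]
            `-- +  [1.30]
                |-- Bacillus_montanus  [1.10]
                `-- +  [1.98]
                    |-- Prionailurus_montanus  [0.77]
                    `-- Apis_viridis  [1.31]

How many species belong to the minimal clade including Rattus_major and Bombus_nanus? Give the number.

19

The MRCA of Rattus_major and Bombus_nanus is the node subtending ((Rattus_major,((Cuon_rubra,(Hylobates_albus,(Acinonyx_tricolor,((Felis_sylvestris,((Cercopithecus_minor,Martes_major),Oryza_robustus)),Anopheles_albus)))),(Triticum_albus,Lynx_brevicauda))),((Larix_palustris,(Escherichia_vulgaris,(Corvus_rubra,Tremarctos_maculatus))),(Bombus_nanus,(Bacillus_montanus,(Prionailurus_montanus,Apis_viridis))))).
That clade contains 19 terminal taxa: Acinonyx_tricolor, Anopheles_albus, Apis_viridis, Bacillus_montanus, Bombus_nanus, Cercopithecus_minor, Corvus_rubra, Cuon_rubra, Escherichia_vulgaris, Felis_sylvestris, Hylobates_albus, Larix_palustris, Lynx_brevicauda, Martes_major, Oryza_robustus, Prionailurus_montanus, Rattus_major, Tremarctos_maculatus, Triticum_albus.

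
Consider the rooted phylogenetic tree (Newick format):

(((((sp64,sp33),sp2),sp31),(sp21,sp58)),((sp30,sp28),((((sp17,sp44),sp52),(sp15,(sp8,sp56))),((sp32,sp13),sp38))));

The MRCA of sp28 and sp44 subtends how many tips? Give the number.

11

The MRCA of sp28 and sp44 is the node subtending ((sp30,sp28),((((sp17,sp44),sp52),(sp15,(sp8,sp56))),((sp32,sp13),sp38))).
That clade contains 11 terminal taxa: sp13, sp15, sp17, sp28, sp30, sp32, sp38, sp44, sp52, sp56, sp8.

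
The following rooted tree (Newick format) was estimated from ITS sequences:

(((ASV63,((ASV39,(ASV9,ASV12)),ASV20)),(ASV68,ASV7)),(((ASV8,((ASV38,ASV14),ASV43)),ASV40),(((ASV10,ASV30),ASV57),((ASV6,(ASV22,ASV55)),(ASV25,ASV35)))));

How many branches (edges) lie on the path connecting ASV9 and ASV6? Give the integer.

The MRCA of ASV9 and ASV6 is the root of the tree.
From ASV9 up to that node: 6 branches. From ASV6 up to the same node: 5 branches. Total: 6 + 5 = 11.

11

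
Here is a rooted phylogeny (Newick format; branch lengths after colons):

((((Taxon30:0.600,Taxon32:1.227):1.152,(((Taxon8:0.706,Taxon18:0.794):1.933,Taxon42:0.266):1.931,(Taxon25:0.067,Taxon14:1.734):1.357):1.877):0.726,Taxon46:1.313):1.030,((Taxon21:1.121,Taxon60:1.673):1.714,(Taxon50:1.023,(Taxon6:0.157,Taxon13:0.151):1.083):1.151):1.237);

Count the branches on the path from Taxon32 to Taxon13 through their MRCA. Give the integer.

8

The MRCA of Taxon32 and Taxon13 is the root of the tree.
From Taxon32 up to that node: 4 branches. From Taxon13 up to the same node: 4 branches. Total: 4 + 4 = 8.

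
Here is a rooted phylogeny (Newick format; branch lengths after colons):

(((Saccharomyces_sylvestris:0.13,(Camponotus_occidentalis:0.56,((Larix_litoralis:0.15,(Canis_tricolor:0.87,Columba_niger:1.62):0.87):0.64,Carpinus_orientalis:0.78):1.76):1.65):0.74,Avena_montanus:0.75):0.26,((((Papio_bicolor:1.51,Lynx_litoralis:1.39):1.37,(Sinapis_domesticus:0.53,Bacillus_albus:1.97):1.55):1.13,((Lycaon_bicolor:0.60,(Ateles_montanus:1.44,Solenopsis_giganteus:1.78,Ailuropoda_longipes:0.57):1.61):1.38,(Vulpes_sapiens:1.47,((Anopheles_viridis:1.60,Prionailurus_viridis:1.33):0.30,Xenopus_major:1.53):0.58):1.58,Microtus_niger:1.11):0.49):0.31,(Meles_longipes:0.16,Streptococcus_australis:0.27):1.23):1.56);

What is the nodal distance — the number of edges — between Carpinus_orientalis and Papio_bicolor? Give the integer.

10

The MRCA of Carpinus_orientalis and Papio_bicolor is the root of the tree.
From Carpinus_orientalis up to that node: 5 branches. From Papio_bicolor up to the same node: 5 branches. Total: 5 + 5 = 10.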